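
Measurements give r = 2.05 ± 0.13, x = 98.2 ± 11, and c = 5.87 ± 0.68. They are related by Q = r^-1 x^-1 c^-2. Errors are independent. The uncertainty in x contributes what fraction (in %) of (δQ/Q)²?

(δQ/Q)² = (-1·δr/r)² + (-1·δx/x)² + (-2·δc/c)²
  r term: (-1×0.0634)² = 0.00402
  x term: (-1×0.112)² = 0.0125
  c term: (-2×0.116)² = 0.0537
Total = 0.0702. Share from x = 0.0125/0.0702 = 0.179.

17.9%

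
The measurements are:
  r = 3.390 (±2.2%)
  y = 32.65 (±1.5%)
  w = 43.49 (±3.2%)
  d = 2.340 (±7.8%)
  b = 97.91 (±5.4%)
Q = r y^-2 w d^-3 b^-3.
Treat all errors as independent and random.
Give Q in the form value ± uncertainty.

(1.150 ± 0.332) × 10^-8

Each factor contributes (exponent × relative error)² to (δQ/Q)²:
  (1·δr/r)² = (1×0.0220)² = 0.000484;  (-2·δy/y)² = (-2×0.0150)² = 0.000900;  (1·δw/w)² = (1×0.0320)² = 0.00102;  (-3·δd/d)² = (-3×0.0780)² = 0.0548;  (-3·δb/b)² = (-3×0.0540)² = 0.0262
δQ/Q = √(0.0834) = 0.289
Q = 1.15e-08, so δQ = 0.289 × 1.15e-08 = 3.32e-09.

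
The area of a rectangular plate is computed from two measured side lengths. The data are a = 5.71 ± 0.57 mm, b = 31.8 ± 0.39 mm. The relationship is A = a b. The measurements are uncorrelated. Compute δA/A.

For a monomial A ∝ a, b, fractional errors add in quadrature:
  (1·δa/a)² = (1×0.0998)² = 0.00997;  (1·δb/b)² = (1×0.0123)² = 0.000150
δA/A = √(0.0101) = 0.101

0.101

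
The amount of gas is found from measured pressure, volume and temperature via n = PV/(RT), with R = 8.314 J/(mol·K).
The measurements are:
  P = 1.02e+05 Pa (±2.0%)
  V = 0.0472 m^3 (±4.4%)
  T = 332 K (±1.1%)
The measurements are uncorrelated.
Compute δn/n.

Each factor contributes (exponent × relative error)² to (δn/n)²:
  (1·δP/P)² = (1×0.0200)² = 0.000400;  (1·δV/V)² = (1×0.0440)² = 0.00194;  (-1·δT/T)² = (-1×0.0110)² = 0.000121
δn/n = √(0.00246) = 0.0496

0.0496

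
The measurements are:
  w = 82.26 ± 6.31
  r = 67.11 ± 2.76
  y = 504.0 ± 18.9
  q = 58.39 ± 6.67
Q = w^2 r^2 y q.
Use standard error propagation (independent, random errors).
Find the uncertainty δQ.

1.9e+11

Since Q is a product/quotient, work with relative uncertainties:
  (2·δw/w)² = (2×0.0767)² = 0.0235;  (2·δr/r)² = (2×0.0411)² = 0.00677;  (1·δy/y)² = (1×0.0375)² = 0.00141;  (1·δq/q)² = (1×0.114)² = 0.0130
δQ/Q = √(0.0448) = 0.212
Q = 8.969e+11, so δQ = 0.212 × 8.969e+11 = 1.9e+11.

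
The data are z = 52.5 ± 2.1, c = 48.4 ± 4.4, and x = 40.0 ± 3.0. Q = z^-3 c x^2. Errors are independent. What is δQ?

0.114

Relative error in a monomial: (δQ/Q)² = Σ (nᵢ · δxᵢ/xᵢ)².
  (-3·δz/z)² = (-3×0.0400)² = 0.0144;  (1·δc/c)² = (1×0.0909)² = 0.00826;  (2·δx/x)² = (2×0.0750)² = 0.0225
δQ/Q = √(0.0452) = 0.213
Q = 0.535, so δQ = 0.213 × 0.535 = 0.114.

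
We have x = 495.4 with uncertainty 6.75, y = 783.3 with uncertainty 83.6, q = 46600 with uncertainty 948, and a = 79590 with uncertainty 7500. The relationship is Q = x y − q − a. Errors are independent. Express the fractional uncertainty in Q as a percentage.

16.2%

Let p = x·y = 388000. δp/p = √((1·δx/x)² + (1·δy/y)²) = √(0.000186 + 0.0114) = 0.108, so δp = 41800.
Q = p − q − a: δQ = √(δp² + δq² + δa²) = √(1.74e+09 + 8.99e+05 + 5.62e+07) = 42400
Q = 261900, so δQ/Q = 42400/261900 = 0.162.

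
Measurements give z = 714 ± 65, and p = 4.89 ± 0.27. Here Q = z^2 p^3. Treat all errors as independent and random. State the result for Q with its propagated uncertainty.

(5.96 ± 1.47) × 10^7

Relative error in a monomial: (δQ/Q)² = Σ (nᵢ · δxᵢ/xᵢ)².
  (2·δz/z)² = (2×0.0910)² = 0.0332;  (3·δp/p)² = (3×0.0552)² = 0.0274
δQ/Q = √(0.0606) = 0.246
Q = 5.96e+07, so δQ = 0.246 × 5.96e+07 = 1.47e+07.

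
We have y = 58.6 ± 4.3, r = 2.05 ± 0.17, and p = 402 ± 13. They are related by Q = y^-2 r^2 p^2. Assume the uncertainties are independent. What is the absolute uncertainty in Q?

Products/powers → add relative errors in quadrature, weighted by exponent:
  (-2·δy/y)² = (-2×0.0734)² = 0.0215;  (2·δr/r)² = (2×0.0829)² = 0.0275;  (2·δp/p)² = (2×0.0323)² = 0.00418
δQ/Q = √(0.0532) = 0.231
Q = 198, so δQ = 0.231 × 198 = 45.6.

45.6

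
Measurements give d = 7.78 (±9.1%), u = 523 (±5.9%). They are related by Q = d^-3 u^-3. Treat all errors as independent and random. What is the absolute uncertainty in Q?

Products/powers → add relative errors in quadrature, weighted by exponent:
  (-3·δd/d)² = (-3×0.0910)² = 0.0745;  (-3·δu/u)² = (-3×0.0590)² = 0.0313
δQ/Q = √(0.106) = 0.325
Q = 1.48e-11, so δQ = 0.325 × 1.48e-11 = 4.83e-12.

4.83e-12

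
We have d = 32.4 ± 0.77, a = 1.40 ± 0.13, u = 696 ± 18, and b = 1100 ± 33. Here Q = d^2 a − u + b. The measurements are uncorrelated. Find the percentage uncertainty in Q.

Let p = d^2·a = 1470. δp/p = √((2·δd/d)² + (1·δa/a)²) = √(0.00226 + 0.00862) = 0.104, so δp = 153.
Q = p − u + b: δQ = √(δp² + δu² + δb²) = √(23500 + 324 + 1090) = 158
Q = 1870, so δQ/Q = 158/1870 = 0.0842.

8.42%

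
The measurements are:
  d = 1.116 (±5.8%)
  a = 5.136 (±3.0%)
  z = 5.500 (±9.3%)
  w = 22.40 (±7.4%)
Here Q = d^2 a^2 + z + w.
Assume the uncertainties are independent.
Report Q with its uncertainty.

60.75 ± 4.63

Let p = d^2·a^2 = 32.85. δp/p = √((2·δd/d)² + (2·δa/a)²) = √(0.0135 + 0.00360) = 0.131, so δp = 4.29.
Q = p + z + w: δQ = √(δp² + δz² + δw²) = √(18.4 + 0.262 + 2.75) = 4.63
Q = 60.75.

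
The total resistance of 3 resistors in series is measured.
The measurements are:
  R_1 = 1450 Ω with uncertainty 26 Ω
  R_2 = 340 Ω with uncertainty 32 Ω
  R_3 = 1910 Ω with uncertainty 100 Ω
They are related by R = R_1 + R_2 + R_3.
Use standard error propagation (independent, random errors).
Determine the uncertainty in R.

R is a linear combination, so absolute uncertainties add in quadrature:
  (δR_1)² = 676;  (δR_2)² = 1020;  (δR_3)² = 10000
δR = √(11700) = 108 Ω

108 Ω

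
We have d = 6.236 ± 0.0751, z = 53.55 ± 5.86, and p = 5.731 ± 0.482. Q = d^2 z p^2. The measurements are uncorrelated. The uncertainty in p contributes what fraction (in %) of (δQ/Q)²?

69.3%

(δQ/Q)² = (2·δd/d)² + (1·δz/z)² + (2·δp/p)²
  d term: (2×0.0120)² = 0.000580
  z term: (1×0.109)² = 0.0120
  p term: (2×0.0841)² = 0.0283
Total = 0.0408. Share from p = 0.0283/0.0408 = 0.693.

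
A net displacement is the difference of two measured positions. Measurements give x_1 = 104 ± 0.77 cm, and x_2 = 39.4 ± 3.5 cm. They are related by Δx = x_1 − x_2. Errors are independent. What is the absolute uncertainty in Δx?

3.58 cm

Δx is a linear combination, so absolute uncertainties add in quadrature:
  (δx_1)² = 0.593;  (δx_2)² = 12.2
δΔx = √(12.8) = 3.58 cm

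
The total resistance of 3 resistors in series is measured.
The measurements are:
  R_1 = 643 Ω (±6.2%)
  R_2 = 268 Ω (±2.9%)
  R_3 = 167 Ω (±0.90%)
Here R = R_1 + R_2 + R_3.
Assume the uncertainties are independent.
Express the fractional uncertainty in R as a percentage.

For a sum/difference, combine absolute errors in quadrature:
  (δR_1)² = 1590;  (δR_2)² = 60.4;  (δR_3)² = 2.26
δR = √(1650) = 40.6 Ω
R = 1080 Ω, so δR/R = 40.6/1080 = 0.0377.

3.77%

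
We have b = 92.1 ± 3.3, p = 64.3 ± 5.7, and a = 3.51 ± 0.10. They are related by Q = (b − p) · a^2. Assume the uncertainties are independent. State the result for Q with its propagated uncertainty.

Let u = b − p = 27.8. δu = √(δb² + δp²) = √(10.9 + 32.5) = 6.59, so δu/u = 0.237.
Q is then a monomial in u, a:
δQ/Q = √((δu/u)² + (2·δa/a)²) = √(0.0561 + 0.00325) = 0.244
Q = 342, so δQ = 0.244 × 342 = 83.5.

342 ± 83.5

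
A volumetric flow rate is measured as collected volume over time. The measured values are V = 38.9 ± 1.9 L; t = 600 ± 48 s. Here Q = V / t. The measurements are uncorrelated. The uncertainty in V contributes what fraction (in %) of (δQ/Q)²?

27.2%

(δQ/Q)² = (1·δV/V)² + (-1·δt/t)²
  V term: (1×0.0488)² = 0.00239
  t term: (-1×0.0800)² = 0.00640
Total = 0.00879. Share from V = 0.00239/0.00879 = 0.272.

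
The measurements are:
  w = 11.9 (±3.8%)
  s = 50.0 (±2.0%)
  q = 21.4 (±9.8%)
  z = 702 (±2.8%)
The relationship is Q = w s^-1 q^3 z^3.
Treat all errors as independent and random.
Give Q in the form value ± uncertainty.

Since Q is a product/quotient, work with relative uncertainties:
  (1·δw/w)² = (1×0.0380)² = 0.00144;  (-1·δs/s)² = (-1×0.0200)² = 0.000400;  (3·δq/q)² = (3×0.0980)² = 0.0864;  (3·δz/z)² = (3×0.0280)² = 0.00706
δQ/Q = √(0.0953) = 0.309
Q = 8.07e+11, so δQ = 0.309 × 8.07e+11 = 2.49e+11.

(8.07 ± 2.49) × 10^11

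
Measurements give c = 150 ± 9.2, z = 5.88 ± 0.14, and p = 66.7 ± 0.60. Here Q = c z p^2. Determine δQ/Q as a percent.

6.82%

Each factor contributes (exponent × relative error)² to (δQ/Q)²:
  (1·δc/c)² = (1×0.0613)² = 0.00376;  (1·δz/z)² = (1×0.0238)² = 0.000567;  (2·δp/p)² = (2×0.00900)² = 0.000324
δQ/Q = √(0.00465) = 0.0682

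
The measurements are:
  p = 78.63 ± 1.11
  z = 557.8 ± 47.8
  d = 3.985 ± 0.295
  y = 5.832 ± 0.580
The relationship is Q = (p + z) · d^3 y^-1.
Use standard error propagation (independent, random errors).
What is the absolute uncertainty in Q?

1760

Let u = p + z = 636.4. δu = √(δp² + δz²) = √(1.23 + 2280) = 47.8, so δu/u = 0.0751.
Q is then a monomial in u, d, y:
δQ/Q = √((δu/u)² + (3·δd/d)² + (-1·δy/y)²) = √(0.00564 + 0.0493 + 0.00989) = 0.255
Q = 6906, so δQ = 0.255 × 6906 = 1760.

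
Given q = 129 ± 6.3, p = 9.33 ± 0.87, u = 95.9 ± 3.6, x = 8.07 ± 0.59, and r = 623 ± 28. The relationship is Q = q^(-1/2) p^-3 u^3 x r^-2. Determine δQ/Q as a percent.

32.4%

Since Q is a product/quotient, work with relative uncertainties:
  (−½·δq/q)² = (-0.5×0.0488)² = 0.000596;  (-3·δp/p)² = (-3×0.0932)² = 0.0783;  (3·δu/u)² = (3×0.0375)² = 0.0127;  (1·δx/x)² = (1×0.0731)² = 0.00535;  (-2·δr/r)² = (-2×0.0449)² = 0.00808
δQ/Q = √(0.105) = 0.324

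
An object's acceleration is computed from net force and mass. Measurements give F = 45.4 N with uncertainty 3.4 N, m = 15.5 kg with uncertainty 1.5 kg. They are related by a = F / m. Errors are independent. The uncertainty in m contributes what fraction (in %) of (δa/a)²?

62.5%

(δa/a)² = (1·δF/F)² + (-1·δm/m)²
  F term: (1×0.0749)² = 0.00561
  m term: (-1×0.0968)² = 0.00937
Total = 0.0150. Share from m = 0.00937/0.0150 = 0.625.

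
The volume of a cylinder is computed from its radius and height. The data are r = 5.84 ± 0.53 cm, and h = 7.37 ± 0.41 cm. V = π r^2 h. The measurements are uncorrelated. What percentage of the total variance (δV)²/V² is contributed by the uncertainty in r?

91.4%

(δV/V)² = (2·δr/r)² + (1·δh/h)²
  r term: (2×0.0908)² = 0.0329
  h term: (1×0.0556)² = 0.00309
Total = 0.0360. Share from r = 0.0329/0.0360 = 0.914.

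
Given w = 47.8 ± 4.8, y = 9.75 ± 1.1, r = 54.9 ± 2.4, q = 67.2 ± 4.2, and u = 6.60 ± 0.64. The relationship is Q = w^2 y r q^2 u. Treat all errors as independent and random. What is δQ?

1.03e+10

Each factor contributes (exponent × relative error)² to (δQ/Q)²:
  (2·δw/w)² = (2×0.100)² = 0.0403;  (1·δy/y)² = (1×0.113)² = 0.0127;  (1·δr/r)² = (1×0.0437)² = 0.00191;  (2·δq/q)² = (2×0.0625)² = 0.0156;  (1·δu/u)² = (1×0.0970)² = 0.00940
δQ/Q = √(0.0800) = 0.283
Q = 3.65e+10, so δQ = 0.283 × 3.65e+10 = 1.03e+10.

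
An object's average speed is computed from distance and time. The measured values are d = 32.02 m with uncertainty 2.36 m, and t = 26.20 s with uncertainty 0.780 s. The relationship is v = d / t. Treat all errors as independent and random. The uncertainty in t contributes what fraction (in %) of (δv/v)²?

(δv/v)² = (1·δd/d)² + (-1·δt/t)²
  d term: (1×0.0737)² = 0.00543
  t term: (-1×0.0298)² = 0.000886
Total = 0.00632. Share from t = 0.000886/0.00632 = 0.140.

14.0%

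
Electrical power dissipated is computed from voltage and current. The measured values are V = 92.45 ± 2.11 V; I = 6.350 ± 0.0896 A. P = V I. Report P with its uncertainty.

587.1 ± 15.8 W

Since P is a product/quotient, work with relative uncertainties:
  (1·δV/V)² = (1×0.0228)² = 0.000521;  (1·δI/I)² = (1×0.0141)² = 0.000199
δP/P = √(0.000720) = 0.0268
P = 587.1 W, so δP = 0.0268 × 587.1 = 15.8 W.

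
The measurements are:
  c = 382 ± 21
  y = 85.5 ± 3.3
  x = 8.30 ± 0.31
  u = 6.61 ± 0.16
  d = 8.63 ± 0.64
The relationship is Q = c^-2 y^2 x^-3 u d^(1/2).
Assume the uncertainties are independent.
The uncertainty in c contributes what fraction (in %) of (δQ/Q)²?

37.1%

(δQ/Q)² = (-2·δc/c)² + (2·δy/y)² + (-3·δx/x)² + (1·δu/u)² + (½·δd/d)²
  c term: (-2×0.0550)² = 0.0121
  y term: (2×0.0386)² = 0.00596
  x term: (-3×0.0373)² = 0.0126
  u term: (1×0.0242)² = 0.000586
  d term: (0.5×0.0742)² = 0.00137
Total = 0.0326. Share from c = 0.0121/0.0326 = 0.371.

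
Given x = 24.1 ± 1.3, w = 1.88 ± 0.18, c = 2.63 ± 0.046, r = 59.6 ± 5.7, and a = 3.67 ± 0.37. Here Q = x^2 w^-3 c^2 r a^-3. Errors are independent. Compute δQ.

Each factor contributes (exponent × relative error)² to (δQ/Q)²:
  (2·δx/x)² = (2×0.0539)² = 0.0116;  (-3·δw/w)² = (-3×0.0957)² = 0.0825;  (2·δc/c)² = (2×0.0175)² = 0.00122;  (1·δr/r)² = (1×0.0956)² = 0.00915;  (-3·δa/a)² = (-3×0.101)² = 0.0915
δQ/Q = √(0.196) = 0.443
Q = 729, so δQ = 0.443 × 729 = 323.

323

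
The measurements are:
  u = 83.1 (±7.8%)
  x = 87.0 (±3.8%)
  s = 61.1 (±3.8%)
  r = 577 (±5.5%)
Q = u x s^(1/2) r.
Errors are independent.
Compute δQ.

3.41e+06

Q is a product of powers, so relative uncertainties combine in quadrature:
  (1·δu/u)² = (1×0.0780)² = 0.00608;  (1·δx/x)² = (1×0.0380)² = 0.00144;  (½·δs/s)² = (0.5×0.0380)² = 0.000361;  (1·δr/r)² = (1×0.0550)² = 0.00302
δQ/Q = √(0.0109) = 0.104
Q = 3.26e+07, so δQ = 0.104 × 3.26e+07 = 3.41e+06.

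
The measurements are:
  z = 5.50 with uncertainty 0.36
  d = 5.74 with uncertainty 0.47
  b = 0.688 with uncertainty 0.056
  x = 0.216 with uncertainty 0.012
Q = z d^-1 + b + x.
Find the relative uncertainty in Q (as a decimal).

Let p = z·d^-1 = 0.958. δp/p = √((1·δz/z)² + (-1·δd/d)²) = √(0.00428 + 0.00670) = 0.105, so δp = 0.100.
Q = p + b + x: δQ = √(δp² + δb² + δx²) = √(0.0101 + 0.00314 + 0.000144) = 0.116
Q = 1.86, so δQ/Q = 0.116/1.86 = 0.0621.

0.0621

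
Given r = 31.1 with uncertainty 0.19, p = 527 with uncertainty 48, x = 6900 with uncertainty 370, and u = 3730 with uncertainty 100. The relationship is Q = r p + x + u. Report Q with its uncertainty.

27000 ± 1540

Let w = r·p = 16400. δw/w = √((1·δr/r)² + (1·δp/p)²) = √(3.73e-05 + 0.00830) = 0.0913, so δw = 1500.
Q = w + x + u: δQ = √(δw² + δx² + δu²) = √(2.24e+06 + 1.37e+05 + 10000) = 1540
Q = 27000.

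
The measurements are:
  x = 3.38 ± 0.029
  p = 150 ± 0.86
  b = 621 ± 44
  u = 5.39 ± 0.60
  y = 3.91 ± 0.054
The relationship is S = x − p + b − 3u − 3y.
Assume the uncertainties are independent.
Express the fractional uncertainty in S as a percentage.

9.87%

Sums and differences: (δS)² = Σ (cᵢ δxᵢ)².
  (δx)² = 0.000841;  (δp)² = 0.740;  (δb)² = 1940;  (3·δu)² = 3.24;  (3·δy)² = 0.0262
δS = √(1940) = 44.0
S = 446, so δS/S = 44.0/446 = 0.0987.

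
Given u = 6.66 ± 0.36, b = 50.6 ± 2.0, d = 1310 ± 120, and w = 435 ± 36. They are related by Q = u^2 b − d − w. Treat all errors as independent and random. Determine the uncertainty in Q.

Let p = u^2·b = 2240. δp/p = √((2·δu/u)² + (1·δb/b)²) = √(0.0117 + 0.00156) = 0.115, so δp = 258.
Q = p − d − w: δQ = √(δp² + δd² + δw²) = √(66700 + 14400 + 1300) = 287

287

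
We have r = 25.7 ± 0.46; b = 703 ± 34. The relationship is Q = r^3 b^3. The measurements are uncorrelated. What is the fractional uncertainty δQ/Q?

Products/powers → add relative errors in quadrature, weighted by exponent:
  (3·δr/r)² = (3×0.0179)² = 0.00288;  (3·δb/b)² = (3×0.0484)² = 0.0211
δQ/Q = √(0.0239) = 0.155

0.155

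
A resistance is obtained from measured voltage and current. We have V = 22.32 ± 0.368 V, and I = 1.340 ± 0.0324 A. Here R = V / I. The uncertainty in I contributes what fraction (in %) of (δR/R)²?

68.3%

(δR/R)² = (1·δV/V)² + (-1·δI/I)²
  V term: (1×0.0165)² = 0.000272
  I term: (-1×0.0242)² = 0.000585
Total = 0.000856. Share from I = 0.000585/0.000856 = 0.683.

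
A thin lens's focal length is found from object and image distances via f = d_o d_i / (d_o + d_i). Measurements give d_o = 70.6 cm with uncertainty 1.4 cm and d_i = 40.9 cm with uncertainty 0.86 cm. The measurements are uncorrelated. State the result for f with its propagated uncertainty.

∂f/∂d_o = (d_i/(d_o+d_i))² = 0.135;  ∂f/∂d_i = (d_o/(d_o+d_i))² = 0.401
δf = √((∂f/∂d_o · δd_o)² + (∂f/∂d_i · δd_i)²) = √(0.0355 + 0.119) = 0.393 cm
f = 25.9 cm.

25.9 ± 0.393 cm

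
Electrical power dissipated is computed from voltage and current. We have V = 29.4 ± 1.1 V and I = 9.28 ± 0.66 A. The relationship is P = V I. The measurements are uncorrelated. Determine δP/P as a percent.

Relative error in a monomial: (δP/P)² = Σ (nᵢ · δxᵢ/xᵢ)².
  (1·δV/V)² = (1×0.0374)² = 0.00140;  (1·δI/I)² = (1×0.0711)² = 0.00506
δP/P = √(0.00646) = 0.0804

8.04%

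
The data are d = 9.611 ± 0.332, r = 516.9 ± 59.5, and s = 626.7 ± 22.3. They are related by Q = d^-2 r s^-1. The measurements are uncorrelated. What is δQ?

0.00124

Q is a product of powers, so relative uncertainties combine in quadrature:
  (-2·δd/d)² = (-2×0.0345)² = 0.00477;  (1·δr/r)² = (1×0.115)² = 0.0133;  (-1·δs/s)² = (-1×0.0356)² = 0.00127
δQ/Q = √(0.0193) = 0.139
Q = 0.008929, so δQ = 0.139 × 0.008929 = 0.00124.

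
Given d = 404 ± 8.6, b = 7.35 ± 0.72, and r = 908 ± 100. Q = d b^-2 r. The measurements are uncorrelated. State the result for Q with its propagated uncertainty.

6790 ± 1530

Q is a product of powers, so relative uncertainties combine in quadrature:
  (1·δd/d)² = (1×0.0213)² = 0.000453;  (-2·δb/b)² = (-2×0.0980)² = 0.0384;  (1·δr/r)² = (1×0.110)² = 0.0121
δQ/Q = √(0.0510) = 0.226
Q = 6790, so δQ = 0.226 × 6790 = 1530.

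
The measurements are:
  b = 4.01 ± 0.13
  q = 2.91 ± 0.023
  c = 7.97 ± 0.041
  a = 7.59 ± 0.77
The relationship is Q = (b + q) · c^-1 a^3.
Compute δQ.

Let u = b + q = 6.92. δu = √(δb² + δq²) = √(0.0169 + 0.000529) = 0.132, so δu/u = 0.0191.
Q is then a monomial in u, c, a:
δQ/Q = √((δu/u)² + (-1·δc/c)² + (3·δa/a)²) = √(0.000364 + 2.65e-05 + 0.0926) = 0.305
Q = 380, so δQ = 0.305 × 380 = 116.

116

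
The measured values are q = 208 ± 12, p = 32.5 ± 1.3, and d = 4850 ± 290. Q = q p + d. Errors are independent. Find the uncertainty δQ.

556

Let w = q·p = 6760. δw/w = √((1·δq/q)² + (1·δp/p)²) = √(0.00333 + 0.00160) = 0.0702, so δw = 475.
Q = w + d: δQ = √(δw² + δd²) = √(2.25e+05 + 84100) = 556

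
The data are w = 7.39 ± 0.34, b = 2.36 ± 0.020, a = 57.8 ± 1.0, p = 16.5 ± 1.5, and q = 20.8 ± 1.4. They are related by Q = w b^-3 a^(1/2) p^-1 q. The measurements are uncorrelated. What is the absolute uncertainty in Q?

Relative error in a monomial: (δQ/Q)² = Σ (nᵢ · δxᵢ/xᵢ)².
  (1·δw/w)² = (1×0.0460)² = 0.00212;  (-3·δb/b)² = (-3×0.00847)² = 0.000646;  (½·δa/a)² = (0.5×0.0173)² = 7.48e-05;  (-1·δp/p)² = (-1×0.0909)² = 0.00826;  (1·δq/q)² = (1×0.0673)² = 0.00453
δQ/Q = √(0.0156) = 0.125
Q = 5.39, so δQ = 0.125 × 5.39 = 0.674.

0.674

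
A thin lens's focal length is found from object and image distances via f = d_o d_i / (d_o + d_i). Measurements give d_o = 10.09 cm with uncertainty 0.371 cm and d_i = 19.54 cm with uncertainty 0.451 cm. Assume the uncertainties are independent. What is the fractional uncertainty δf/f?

∂f/∂d_o = (d_i/(d_o+d_i))² = 0.435;  ∂f/∂d_i = (d_o/(d_o+d_i))² = 0.116
δf = √((∂f/∂d_o · δd_o)² + (∂f/∂d_i · δd_i)²) = √(0.0260 + 0.00274) = 0.170 cm
f = 6.654 cm, so δf/f = 0.170/6.654 = 0.0255.

0.0255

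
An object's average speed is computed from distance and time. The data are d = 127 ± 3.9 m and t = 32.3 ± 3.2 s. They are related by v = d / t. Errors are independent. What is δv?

0.408 m/s

Since v is a product/quotient, work with relative uncertainties:
  (1·δd/d)² = (1×0.0307)² = 0.000943;  (-1·δt/t)² = (-1×0.0991)² = 0.00982
δv/v = √(0.0108) = 0.104
v = 3.93 m/s, so δv = 0.104 × 3.93 = 0.408 m/s.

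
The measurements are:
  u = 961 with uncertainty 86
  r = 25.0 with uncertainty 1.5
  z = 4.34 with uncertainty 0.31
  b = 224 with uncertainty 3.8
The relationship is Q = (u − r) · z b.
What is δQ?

Let w = u − r = 936. δw = √(δu² + δr²) = √(7400 + 2.25) = 86.0, so δw/w = 0.0919.
Q is then a monomial in w, z, b:
δQ/Q = √((δw/w)² + (1·δz/z)² + (1·δb/b)²) = √(0.00844 + 0.00510 + 0.000288) = 0.118
Q = 9.1e+05, so δQ = 0.118 × 9.1e+05 = 1.07e+05.

1.07e+05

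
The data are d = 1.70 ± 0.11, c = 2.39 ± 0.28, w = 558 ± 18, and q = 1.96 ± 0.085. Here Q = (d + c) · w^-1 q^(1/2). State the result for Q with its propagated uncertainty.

0.0103 ± 0.000854

Let u = d + c = 4.09. δu = √(δd² + δc²) = √(0.0121 + 0.0784) = 0.301, so δu/u = 0.0736.
Q is then a monomial in u, w, q:
δQ/Q = √((δu/u)² + (-1·δw/w)² + (½·δq/q)²) = √(0.00541 + 0.00104 + 0.000470) = 0.0832
Q = 0.0103, so δQ = 0.0832 × 0.0103 = 0.000854.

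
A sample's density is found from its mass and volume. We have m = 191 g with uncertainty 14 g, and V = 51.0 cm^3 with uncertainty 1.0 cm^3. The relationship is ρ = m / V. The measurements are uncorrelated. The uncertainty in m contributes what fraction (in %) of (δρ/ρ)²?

93.3%

(δρ/ρ)² = (1·δm/m)² + (-1·δV/V)²
  m term: (1×0.0733)² = 0.00537
  V term: (-1×0.0196)² = 0.000384
Total = 0.00576. Share from m = 0.00537/0.00576 = 0.933.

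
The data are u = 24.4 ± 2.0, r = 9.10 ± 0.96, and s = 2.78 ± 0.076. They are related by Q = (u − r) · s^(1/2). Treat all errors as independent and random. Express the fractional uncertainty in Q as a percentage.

14.6%

Let w = u − r = 15.3. δw = √(δu² + δr²) = √(4.00 + 0.922) = 2.22, so δw/w = 0.145.
Q is then a monomial in w, s:
δQ/Q = √((δw/w)² + (½·δs/s)²) = √(0.0210 + 0.000187) = 0.146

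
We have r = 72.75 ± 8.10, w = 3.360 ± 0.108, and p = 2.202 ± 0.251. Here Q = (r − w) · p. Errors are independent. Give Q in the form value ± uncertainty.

152.8 ± 24.9

Let u = r − w = 69.39. δu = √(δr² + δw²) = √(65.6 + 0.0117) = 8.10, so δu/u = 0.117.
Q is then a monomial in u, p:
δQ/Q = √((δu/u)² + (1·δp/p)²) = √(0.0136 + 0.0130) = 0.163
Q = 152.8, so δQ = 0.163 × 152.8 = 24.9.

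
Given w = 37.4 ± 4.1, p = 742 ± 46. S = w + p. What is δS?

46.2

For a sum/difference, combine absolute errors in quadrature:
  (δw)² = 16.8;  (δp)² = 2120
δS = √(2130) = 46.2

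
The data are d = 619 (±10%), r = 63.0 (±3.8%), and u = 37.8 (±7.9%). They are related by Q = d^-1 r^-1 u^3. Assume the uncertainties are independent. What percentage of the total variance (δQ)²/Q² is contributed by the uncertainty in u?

(δQ/Q)² = (-1·δd/d)² + (-1·δr/r)² + (3·δu/u)²
  d term: (-1×0.100)² = 0.0100
  r term: (-1×0.0380)² = 0.00144
  u term: (3×0.0790)² = 0.0562
Total = 0.0676. Share from u = 0.0562/0.0676 = 0.831.

83.1%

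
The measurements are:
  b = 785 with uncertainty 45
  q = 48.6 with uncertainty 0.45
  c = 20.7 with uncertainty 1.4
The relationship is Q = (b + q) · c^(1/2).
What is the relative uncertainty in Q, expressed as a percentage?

Let u = b + q = 834. δu = √(δb² + δq²) = √(2020 + 0.203) = 45.0, so δu/u = 0.0540.
Q is then a monomial in u, c:
δQ/Q = √((δu/u)² + (½·δc/c)²) = √(0.00291 + 0.00114) = 0.0637

6.37%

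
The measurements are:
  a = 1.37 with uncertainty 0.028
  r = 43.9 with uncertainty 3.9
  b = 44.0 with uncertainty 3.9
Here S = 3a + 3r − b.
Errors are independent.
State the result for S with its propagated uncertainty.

Each term contributes (cᵢ δxᵢ)² to (δS)²:
  (3·δa)² = 0.00706;  (3·δr)² = 137;  (δb)² = 15.2
δS = √(152) = 12.3
S = 91.8.

91.8 ± 12.3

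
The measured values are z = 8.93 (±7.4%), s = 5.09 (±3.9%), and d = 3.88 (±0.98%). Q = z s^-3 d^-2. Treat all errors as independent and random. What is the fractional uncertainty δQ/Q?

Products/powers → add relative errors in quadrature, weighted by exponent:
  (1·δz/z)² = (1×0.0740)² = 0.00548;  (-3·δs/s)² = (-3×0.0390)² = 0.0137;  (-2·δd/d)² = (-2×0.00980)² = 0.000384
δQ/Q = √(0.0195) = 0.140

0.140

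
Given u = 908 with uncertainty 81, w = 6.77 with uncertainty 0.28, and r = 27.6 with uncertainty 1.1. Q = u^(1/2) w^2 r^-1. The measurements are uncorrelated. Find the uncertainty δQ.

5.11

Each factor contributes (exponent × relative error)² to (δQ/Q)²:
  (½·δu/u)² = (0.5×0.0892)² = 0.00199;  (2·δw/w)² = (2×0.0414)² = 0.00684;  (-1·δr/r)² = (-1×0.0399)² = 0.00159
δQ/Q = √(0.0104) = 0.102
Q = 50.0, so δQ = 0.102 × 50.0 = 5.11.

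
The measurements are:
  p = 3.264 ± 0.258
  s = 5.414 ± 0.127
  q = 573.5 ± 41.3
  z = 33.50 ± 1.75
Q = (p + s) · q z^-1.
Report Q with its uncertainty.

Let u = p + s = 8.678. δu = √(δp² + δs²) = √(0.0666 + 0.0161) = 0.288, so δu/u = 0.0331.
Q is then a monomial in u, q, z:
δQ/Q = √((δu/u)² + (1·δq/q)² + (-1·δz/z)²) = √(0.00110 + 0.00519 + 0.00273) = 0.0949
Q = 148.6, so δQ = 0.0949 × 148.6 = 14.1.

148.6 ± 14.1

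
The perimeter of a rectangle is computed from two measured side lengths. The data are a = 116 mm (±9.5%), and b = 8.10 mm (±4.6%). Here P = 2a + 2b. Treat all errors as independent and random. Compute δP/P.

0.0889

Sums and differences: (δP)² = Σ (cᵢ δxᵢ)².
  (2·δa)² = 486;  (2·δb)² = 0.555
δP = √(486) = 22.1 mm
P = 248 mm, so δP/P = 22.1/248 = 0.0889.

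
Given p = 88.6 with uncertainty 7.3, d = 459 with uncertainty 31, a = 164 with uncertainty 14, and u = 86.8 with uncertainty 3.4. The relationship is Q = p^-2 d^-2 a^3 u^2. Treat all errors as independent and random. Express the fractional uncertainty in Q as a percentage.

Products/powers → add relative errors in quadrature, weighted by exponent:
  (-2·δp/p)² = (-2×0.0824)² = 0.0272;  (-2·δd/d)² = (-2×0.0675)² = 0.0182;  (3·δa/a)² = (3×0.0854)² = 0.0656;  (2·δu/u)² = (2×0.0392)² = 0.00614
δQ/Q = √(0.117) = 0.342

34.2%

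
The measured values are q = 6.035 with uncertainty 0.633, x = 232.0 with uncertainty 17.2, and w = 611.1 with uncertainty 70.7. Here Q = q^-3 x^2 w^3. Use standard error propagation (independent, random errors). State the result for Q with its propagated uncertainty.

Products/powers → add relative errors in quadrature, weighted by exponent:
  (-3·δq/q)² = (-3×0.105)² = 0.0990;  (2·δx/x)² = (2×0.0741)² = 0.0220;  (3·δw/w)² = (3×0.116)² = 0.120
δQ/Q = √(0.241) = 0.491
Q = 5.588e+10, so δQ = 0.491 × 5.588e+10 = 2.75e+10.

(5.588 ± 2.75) × 10^10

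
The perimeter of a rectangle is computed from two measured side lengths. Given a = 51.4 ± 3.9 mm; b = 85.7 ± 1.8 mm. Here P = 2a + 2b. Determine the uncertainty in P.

8.59 mm

For a sum/difference, combine absolute errors in quadrature:
  (2·δa)² = 60.8;  (2·δb)² = 13.0
δP = √(73.8) = 8.59 mm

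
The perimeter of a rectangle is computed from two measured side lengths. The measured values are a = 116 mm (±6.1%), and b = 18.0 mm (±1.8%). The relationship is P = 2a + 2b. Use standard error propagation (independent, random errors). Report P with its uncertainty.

Absolute uncertainties add in quadrature for a linear combination:
  (2·δa)² = 200;  (2·δb)² = 0.420
δP = √(201) = 14.2 mm
P = 268 mm.

268 ± 14.2 mm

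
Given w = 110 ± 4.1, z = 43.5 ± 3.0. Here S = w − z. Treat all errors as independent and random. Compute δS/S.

0.0764

Sums and differences: (δS)² = Σ (cᵢ δxᵢ)².
  (δw)² = 16.8;  (δz)² = 9.00
δS = √(25.8) = 5.08
S = 66.5, so δS/S = 5.08/66.5 = 0.0764.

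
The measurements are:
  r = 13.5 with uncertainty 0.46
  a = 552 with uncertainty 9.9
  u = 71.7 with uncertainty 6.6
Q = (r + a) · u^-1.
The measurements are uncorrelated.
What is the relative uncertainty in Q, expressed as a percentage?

9.37%

Let w = r + a = 566. δw = √(δr² + δa²) = √(0.212 + 98.0) = 9.91, so δw/w = 0.0175.
Q is then a monomial in w, u:
δQ/Q = √((δw/w)² + (-1·δu/u)²) = √(0.000307 + 0.00847) = 0.0937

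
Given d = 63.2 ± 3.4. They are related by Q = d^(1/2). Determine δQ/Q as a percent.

2.69%

Q ∝ d^(1/2), so δQ/Q = |½| · δd/d = 0.5 × 0.0538 = 0.0269.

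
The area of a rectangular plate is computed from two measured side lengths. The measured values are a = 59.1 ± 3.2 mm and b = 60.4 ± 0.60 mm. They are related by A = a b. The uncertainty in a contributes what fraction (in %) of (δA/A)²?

(δA/A)² = (1·δa/a)² + (1·δb/b)²
  a term: (1×0.0541)² = 0.00293
  b term: (1×0.00993)² = 9.87e-05
Total = 0.00303. Share from a = 0.00293/0.00303 = 0.967.

96.7%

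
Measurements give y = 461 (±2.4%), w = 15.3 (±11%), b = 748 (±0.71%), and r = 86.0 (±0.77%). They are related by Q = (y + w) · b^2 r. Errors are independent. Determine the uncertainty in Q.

6.53e+08

Let u = y + w = 476. δu = √(δy² + δw²) = √(122 + 2.83) = 11.2, so δu/u = 0.0235.
Q is then a monomial in u, b, r:
δQ/Q = √((δu/u)² + (2·δb/b)² + (1·δr/r)²) = √(0.000552 + 0.000202 + 5.93e-05) = 0.0285
Q = 2.29e+10, so δQ = 0.0285 × 2.29e+10 = 6.53e+08.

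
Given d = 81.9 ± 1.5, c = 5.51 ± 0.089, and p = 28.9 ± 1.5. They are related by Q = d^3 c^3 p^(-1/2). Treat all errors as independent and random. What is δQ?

Since Q is a product/quotient, work with relative uncertainties:
  (3·δd/d)² = (3×0.0183)² = 0.00302;  (3·δc/c)² = (3×0.0162)² = 0.00235;  (−½·δp/p)² = (-0.5×0.0519)² = 0.000673
δQ/Q = √(0.00604) = 0.0777
Q = 1.71e+07, so δQ = 0.0777 × 1.71e+07 = 1.33e+06.

1.33e+06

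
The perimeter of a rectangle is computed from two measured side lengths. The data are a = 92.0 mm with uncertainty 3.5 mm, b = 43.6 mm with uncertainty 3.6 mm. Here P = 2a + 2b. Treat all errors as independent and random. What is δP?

10.0 mm

P is a linear combination, so absolute uncertainties add in quadrature:
  (2·δa)² = 49.0;  (2·δb)² = 51.8
δP = √(101) = 10.0 mm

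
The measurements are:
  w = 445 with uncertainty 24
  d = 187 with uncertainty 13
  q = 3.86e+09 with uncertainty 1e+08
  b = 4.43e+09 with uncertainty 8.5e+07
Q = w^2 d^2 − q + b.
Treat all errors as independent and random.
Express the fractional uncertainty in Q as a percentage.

Let p = w^2·d^2 = 6.92e+09. δp/p = √((2·δw/w)² + (2·δd/d)²) = √(0.0116 + 0.0193) = 0.176, so δp = 1.22e+09.
Q = p − q + b: δQ = √(δp² + δq² + δb²) = √(1.48e+18 + 1e+16 + 7.22e+15) = 1.23e+09
Q = 7.49e+09, so δQ/Q = 1.23e+09/7.49e+09 = 0.164.

16.4%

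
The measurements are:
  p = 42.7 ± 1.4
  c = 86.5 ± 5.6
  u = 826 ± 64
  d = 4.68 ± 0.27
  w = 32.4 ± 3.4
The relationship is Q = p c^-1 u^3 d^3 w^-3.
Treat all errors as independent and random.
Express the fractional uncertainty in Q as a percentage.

43.4%

Since Q is a product/quotient, work with relative uncertainties:
  (1·δp/p)² = (1×0.0328)² = 0.00107;  (-1·δc/c)² = (-1×0.0647)² = 0.00419;  (3·δu/u)² = (3×0.0775)² = 0.0540;  (3·δd/d)² = (3×0.0577)² = 0.0300;  (-3·δw/w)² = (-3×0.105)² = 0.0991
δQ/Q = √(0.188) = 0.434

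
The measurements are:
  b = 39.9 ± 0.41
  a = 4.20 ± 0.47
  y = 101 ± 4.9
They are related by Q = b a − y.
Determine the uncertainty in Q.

Let p = b·a = 168. δp/p = √((1·δb/b)² + (1·δa/a)²) = √(0.000106 + 0.0125) = 0.112, so δp = 18.8.
Q = p − y: δQ = √(δp² + δy²) = √(355 + 24.0) = 19.5

19.5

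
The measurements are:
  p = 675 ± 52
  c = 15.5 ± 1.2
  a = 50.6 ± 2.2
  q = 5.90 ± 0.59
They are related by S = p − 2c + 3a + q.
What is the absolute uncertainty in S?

Each term contributes (cᵢ δxᵢ)² to (δS)²:
  (δp)² = 2700;  (2·δc)² = 5.76;  (3·δa)² = 43.6;  (δq)² = 0.348
δS = √(2750) = 52.5

52.5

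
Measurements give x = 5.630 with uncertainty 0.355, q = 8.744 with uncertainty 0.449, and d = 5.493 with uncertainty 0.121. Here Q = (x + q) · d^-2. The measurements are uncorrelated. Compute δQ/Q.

0.0594

Let u = x + q = 14.37. δu = √(δx² + δq²) = √(0.126 + 0.202) = 0.572, so δu/u = 0.0398.
Q is then a monomial in u, d:
δQ/Q = √((δu/u)² + (-2·δd/d)²) = √(0.00159 + 0.00194) = 0.0594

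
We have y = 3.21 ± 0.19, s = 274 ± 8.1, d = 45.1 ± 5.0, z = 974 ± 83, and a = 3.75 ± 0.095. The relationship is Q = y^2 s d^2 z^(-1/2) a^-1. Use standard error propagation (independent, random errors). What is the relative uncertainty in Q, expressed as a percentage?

25.8%

Each factor contributes (exponent × relative error)² to (δQ/Q)²:
  (2·δy/y)² = (2×0.0592)² = 0.0140;  (1·δs/s)² = (1×0.0296)² = 0.000874;  (2·δd/d)² = (2×0.111)² = 0.0492;  (−½·δz/z)² = (-0.5×0.0852)² = 0.00182;  (-1·δa/a)² = (-1×0.0253)² = 0.000642
δQ/Q = √(0.0665) = 0.258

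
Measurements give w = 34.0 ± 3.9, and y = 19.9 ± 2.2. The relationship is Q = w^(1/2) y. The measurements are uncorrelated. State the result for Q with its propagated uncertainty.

Products/powers → add relative errors in quadrature, weighted by exponent:
  (½·δw/w)² = (0.5×0.115)² = 0.00329;  (1·δy/y)² = (1×0.111)² = 0.0122
δQ/Q = √(0.0155) = 0.125
Q = 116, so δQ = 0.125 × 116 = 14.5.

116 ± 14.5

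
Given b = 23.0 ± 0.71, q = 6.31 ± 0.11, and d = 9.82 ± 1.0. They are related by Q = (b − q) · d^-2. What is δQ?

0.0360

Let u = b − q = 16.7. δu = √(δb² + δq²) = √(0.504 + 0.0121) = 0.718, so δu/u = 0.0430.
Q is then a monomial in u, d:
δQ/Q = √((δu/u)² + (-2·δd/d)²) = √(0.00185 + 0.0415) = 0.208
Q = 0.173, so δQ = 0.208 × 0.173 = 0.0360.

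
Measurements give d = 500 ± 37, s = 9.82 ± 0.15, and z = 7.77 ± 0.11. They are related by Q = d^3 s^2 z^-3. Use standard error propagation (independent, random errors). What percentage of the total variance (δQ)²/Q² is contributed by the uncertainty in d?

(δQ/Q)² = (3·δd/d)² + (2·δs/s)² + (-3·δz/z)²
  d term: (3×0.0740)² = 0.0493
  s term: (2×0.0153)² = 0.000933
  z term: (-3×0.0142)² = 0.00180
Total = 0.0520. Share from d = 0.0493/0.0520 = 0.947.

94.7%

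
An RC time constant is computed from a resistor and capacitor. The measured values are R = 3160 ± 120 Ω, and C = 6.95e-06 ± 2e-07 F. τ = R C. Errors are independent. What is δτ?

For a monomial τ ∝ R, C, fractional errors add in quadrature:
  (1·δR/R)² = (1×0.0380)² = 0.00144;  (1·δC/C)² = (1×0.0288)² = 0.000828
δτ/τ = √(0.00227) = 0.0476
τ = 0.0220 s, so δτ = 0.0476 × 0.0220 = 0.00105 s.

0.00105 s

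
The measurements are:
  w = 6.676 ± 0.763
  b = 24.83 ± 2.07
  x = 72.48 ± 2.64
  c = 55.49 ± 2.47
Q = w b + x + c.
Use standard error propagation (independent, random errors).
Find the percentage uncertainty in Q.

Let p = w·b = 165.8. δp/p = √((1·δw/w)² + (1·δb/b)²) = √(0.0131 + 0.00695) = 0.141, so δp = 23.4.
Q = p + x + c: δQ = √(δp² + δx² + δc²) = √(550 + 6.97 + 6.10) = 23.7
Q = 293.7, so δQ/Q = 23.7/293.7 = 0.0808.

8.08%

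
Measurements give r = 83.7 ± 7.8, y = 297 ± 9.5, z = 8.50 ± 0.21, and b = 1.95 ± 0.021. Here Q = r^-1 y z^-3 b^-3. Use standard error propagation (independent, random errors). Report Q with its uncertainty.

(7.79 ± 0.993) × 10^-4

Products/powers → add relative errors in quadrature, weighted by exponent:
  (-1·δr/r)² = (-1×0.0932)² = 0.00868;  (1·δy/y)² = (1×0.0320)² = 0.00102;  (-3·δz/z)² = (-3×0.0247)² = 0.00549;  (-3·δb/b)² = (-3×0.0108)² = 0.00104
δQ/Q = √(0.0162) = 0.127
Q = 0.000779, so δQ = 0.127 × 0.000779 = 9.93e-05.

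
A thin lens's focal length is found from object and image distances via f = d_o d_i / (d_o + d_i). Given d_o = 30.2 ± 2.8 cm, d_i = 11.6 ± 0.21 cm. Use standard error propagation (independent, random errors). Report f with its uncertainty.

8.38 ± 0.242 cm

∂f/∂d_o = (d_i/(d_o+d_i))² = 0.0770;  ∂f/∂d_i = (d_o/(d_o+d_i))² = 0.522
δf = √((∂f/∂d_o · δd_o)² + (∂f/∂d_i · δd_i)²) = √(0.0465 + 0.0120) = 0.242 cm
f = 8.38 cm.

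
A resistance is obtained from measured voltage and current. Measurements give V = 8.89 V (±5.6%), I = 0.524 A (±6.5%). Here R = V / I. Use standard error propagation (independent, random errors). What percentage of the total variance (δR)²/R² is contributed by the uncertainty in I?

(δR/R)² = (1·δV/V)² + (-1·δI/I)²
  V term: (1×0.0560)² = 0.00314
  I term: (-1×0.0650)² = 0.00423
Total = 0.00736. Share from I = 0.00423/0.00736 = 0.574.

57.4%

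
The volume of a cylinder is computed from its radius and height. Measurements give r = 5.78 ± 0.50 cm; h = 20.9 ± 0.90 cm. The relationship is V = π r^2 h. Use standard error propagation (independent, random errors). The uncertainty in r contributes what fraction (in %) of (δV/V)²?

(δV/V)² = (2·δr/r)² + (1·δh/h)²
  r term: (2×0.0865)² = 0.0299
  h term: (1×0.0431)² = 0.00185
Total = 0.0318. Share from r = 0.0299/0.0318 = 0.942.

94.2%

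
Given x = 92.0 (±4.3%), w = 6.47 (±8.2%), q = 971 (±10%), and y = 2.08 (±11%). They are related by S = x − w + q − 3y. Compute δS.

97.2

Each term contributes (cᵢ δxᵢ)² to (δS)²:
  (δx)² = 15.6;  (δw)² = 0.281;  (δq)² = 9430;  (3·δy)² = 0.471
δS = √(9440) = 97.2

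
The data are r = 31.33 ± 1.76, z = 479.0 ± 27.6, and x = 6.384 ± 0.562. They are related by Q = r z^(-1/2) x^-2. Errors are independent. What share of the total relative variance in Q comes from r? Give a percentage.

9.02%

(δQ/Q)² = (1·δr/r)² + (−½·δz/z)² + (-2·δx/x)²
  r term: (1×0.0562)² = 0.00316
  z term: (-0.5×0.0576)² = 0.000830
  x term: (-2×0.0880)² = 0.0310
Total = 0.0350. Share from r = 0.00316/0.0350 = 0.0902.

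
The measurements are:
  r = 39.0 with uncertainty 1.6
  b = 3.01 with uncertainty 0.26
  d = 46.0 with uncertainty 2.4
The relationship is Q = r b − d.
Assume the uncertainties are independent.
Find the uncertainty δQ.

Let p = r·b = 117. δp/p = √((1·δr/r)² + (1·δb/b)²) = √(0.00168 + 0.00746) = 0.0956, so δp = 11.2.
Q = p − d: δQ = √(δp² + δd²) = √(126 + 5.76) = 11.5

11.5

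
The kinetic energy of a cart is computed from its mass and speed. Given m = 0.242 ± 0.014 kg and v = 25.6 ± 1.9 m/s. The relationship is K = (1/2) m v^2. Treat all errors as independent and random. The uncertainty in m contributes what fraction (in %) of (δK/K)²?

13.2%

(δK/K)² = (1·δm/m)² + (2·δv/v)²
  m term: (1×0.0579)² = 0.00335
  v term: (2×0.0742)² = 0.0220
Total = 0.0254. Share from m = 0.00335/0.0254 = 0.132.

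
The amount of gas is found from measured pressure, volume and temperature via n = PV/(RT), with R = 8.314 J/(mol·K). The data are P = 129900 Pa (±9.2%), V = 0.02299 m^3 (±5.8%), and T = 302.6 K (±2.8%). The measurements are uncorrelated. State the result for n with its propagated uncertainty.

Products/powers → add relative errors in quadrature, weighted by exponent:
  (1·δP/P)² = (1×0.0920)² = 0.00846;  (1·δV/V)² = (1×0.0580)² = 0.00336;  (-1·δT/T)² = (-1×0.0280)² = 0.000784
δn/n = √(0.0126) = 0.112
n = 1.187 mol, so δn = 0.112 × 1.187 = 0.133 mol.

1.187 ± 0.133 mol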